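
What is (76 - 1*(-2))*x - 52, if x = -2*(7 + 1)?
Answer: -1300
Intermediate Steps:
x = -16 (x = -2*8 = -16)
(76 - 1*(-2))*x - 52 = (76 - 1*(-2))*(-16) - 52 = (76 + 2)*(-16) - 52 = 78*(-16) - 52 = -1248 - 52 = -1300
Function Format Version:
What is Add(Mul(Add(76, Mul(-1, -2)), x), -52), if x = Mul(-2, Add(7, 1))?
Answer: -1300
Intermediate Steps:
x = -16 (x = Mul(-2, 8) = -16)
Add(Mul(Add(76, Mul(-1, -2)), x), -52) = Add(Mul(Add(76, Mul(-1, -2)), -16), -52) = Add(Mul(Add(76, 2), -16), -52) = Add(Mul(78, -16), -52) = Add(-1248, -52) = -1300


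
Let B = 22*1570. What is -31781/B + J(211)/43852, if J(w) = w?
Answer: -173296559/189331010 ≈ -0.91531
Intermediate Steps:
B = 34540
-31781/B + J(211)/43852 = -31781/34540 + 211/43852 = -173296559/189331010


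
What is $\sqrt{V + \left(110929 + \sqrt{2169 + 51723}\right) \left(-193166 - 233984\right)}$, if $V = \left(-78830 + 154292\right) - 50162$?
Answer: $5 \sqrt{-1895331882 - 102516 \sqrt{1497}} \approx 2.179 \cdot 10^{5} i$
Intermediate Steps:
$V = 25300$ ($V = 75462 - 50162 = 25300$)
$\sqrt{V + \left(110929 + \sqrt{2169 + 51723}\right) \left(-193166 - 233984\right)} = \sqrt{25300 + \left(110929 + \sqrt{2169 + 51723}\right) \left(-193166 - 233984\right)} = \sqrt{25300 + \left(110929 + \sqrt{53892}\right) \left(-427150\right)} = \sqrt{25300 + \left(110929 + 6 \sqrt{1497}\right) \left(-427150\right)} = \sqrt{25300 - \left(47383322350 + 2562900 \sqrt{1497}\right)} = \sqrt{-47383297050 - 2562900 \sqrt{1497}}$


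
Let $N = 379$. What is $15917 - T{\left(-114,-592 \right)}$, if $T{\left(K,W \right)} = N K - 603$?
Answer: $59726$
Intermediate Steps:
$T{\left(K,W \right)} = -603 + 379 K$ ($T{\left(K,W \right)} = 379 K - 603 = -603 + 379 K$)
$15917 - T{\left(-114,-592 \right)} = 15917 - \left(-603 + 379 \left(-114\right)\right) = 15917 - \left(-603 - 43206\right) = 15917 - -43809 = 15917 + 43809 = 59726$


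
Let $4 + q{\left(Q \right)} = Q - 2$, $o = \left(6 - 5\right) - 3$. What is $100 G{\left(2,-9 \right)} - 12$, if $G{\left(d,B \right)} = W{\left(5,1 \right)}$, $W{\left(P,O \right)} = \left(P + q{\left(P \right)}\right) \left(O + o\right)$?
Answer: $-412$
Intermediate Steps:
$o = -2$ ($o = 1 - 3 = -2$)
$q{\left(Q \right)} = -6 + Q$ ($q{\left(Q \right)} = -4 + \left(Q - 2\right) = -4 + \left(-2 + Q\right) = -6 + Q$)
$W{\left(P,O \right)} = \left(-6 + 2 P\right) \left(-2 + O\right)$ ($W{\left(P,O \right)} = \left(P + \left(-6 + P\right)\right) \left(O - 2\right) = \left(-6 + 2 P\right) \left(-2 + O\right)$)
$G{\left(d,B \right)} = -4$ ($G{\left(d,B \right)} = 12 - 20 + 1 \cdot 5 + 1 \left(-6 + 5\right) = 12 - 20 + 5 + 1 \left(-1\right) = 12 - 20 + 5 - 1 = -4$)
$100 G{\left(2,-9 \right)} - 12 = 100 \left(-4\right) - 12 = -400 - 12 = -412$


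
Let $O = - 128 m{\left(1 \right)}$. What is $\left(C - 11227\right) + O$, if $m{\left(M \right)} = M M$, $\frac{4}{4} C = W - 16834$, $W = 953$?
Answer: $-27236$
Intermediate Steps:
$C = -15881$ ($C = 953 - 16834 = -15881$)
$m{\left(M \right)} = M^{2}$
$O = -128$ ($O = - 128 \cdot 1^{2} = \left(-128\right) 1 = -128$)
$\left(C - 11227\right) + O = \left(-15881 - 11227\right) - 128 = -27108 - 128 = -27236$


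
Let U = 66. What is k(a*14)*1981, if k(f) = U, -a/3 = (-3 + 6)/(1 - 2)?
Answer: 130746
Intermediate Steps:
a = 9 (a = -3*(-3 + 6)/(1 - 2) = -9/(-1) = -9*(-1) = -3*(-3) = 9)
k(f) = 66
k(a*14)*1981 = 66*1981 = 130746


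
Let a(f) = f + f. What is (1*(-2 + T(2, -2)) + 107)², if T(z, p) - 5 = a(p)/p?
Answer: 12544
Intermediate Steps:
a(f) = 2*f
T(z, p) = 7 (T(z, p) = 5 + (2*p)/p = 5 + 2 = 7)
(1*(-2 + T(2, -2)) + 107)² = (1*(-2 + 7) + 107)² = (1*5 + 107)² = (5 + 107)² = 112² = 12544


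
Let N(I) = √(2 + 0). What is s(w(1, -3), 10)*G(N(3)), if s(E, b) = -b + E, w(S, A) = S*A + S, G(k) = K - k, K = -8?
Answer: 96 + 12*√2 ≈ 112.97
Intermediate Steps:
N(I) = √2
G(k) = -8 - k
w(S, A) = S + A*S (w(S, A) = A*S + S = S + A*S)
s(E, b) = E - b
s(w(1, -3), 10)*G(N(3)) = (1*(1 - 3) - 1*10)*(-8 - √2) = (1*(-2) - 10)*(-8 - √2) = (-2 - 10)*(-8 - √2) = -12*(-8 - √2) = 96 + 12*√2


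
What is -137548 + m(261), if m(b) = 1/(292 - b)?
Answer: -4263987/31 ≈ -1.3755e+5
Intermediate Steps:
-137548 + m(261) = -137548 - 1/(-292 + 261) = -137548 - 1/(-31) = -137548 - 1*(-1/31) = -137548 + 1/31 = -4263987/31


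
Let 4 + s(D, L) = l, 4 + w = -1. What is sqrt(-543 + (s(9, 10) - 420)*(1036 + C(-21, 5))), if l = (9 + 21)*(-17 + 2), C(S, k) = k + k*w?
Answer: I*sqrt(888527) ≈ 942.62*I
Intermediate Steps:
w = -5 (w = -4 - 1 = -5)
C(S, k) = -4*k (C(S, k) = k + k*(-5) = k - 5*k = -4*k)
l = -450 (l = 30*(-15) = -450)
s(D, L) = -454 (s(D, L) = -4 - 450 = -454)
sqrt(-543 + (s(9, 10) - 420)*(1036 + C(-21, 5))) = sqrt(-543 + (-454 - 420)*(1036 - 4*5)) = sqrt(-543 - 874*(1036 - 20)) = sqrt(-543 - 874*1016) = sqrt(-543 - 887984) = sqrt(-888527) = I*sqrt(888527)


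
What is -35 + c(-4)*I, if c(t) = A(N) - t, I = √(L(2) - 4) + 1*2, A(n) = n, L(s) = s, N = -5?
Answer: -37 - I*√2 ≈ -37.0 - 1.4142*I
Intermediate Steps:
I = 2 + I*√2 (I = √(2 - 4) + 1*2 = √(-2) + 2 = I*√2 + 2 = 2 + I*√2 ≈ 2.0 + 1.4142*I)
c(t) = -5 - t
-35 + c(-4)*I = -35 + (-5 - 1*(-4))*(2 + I*√2) = -35 + (-5 + 4)*(2 + I*√2) = -35 - (2 + I*√2) = -35 + (-2 - I*√2) = -37 - I*√2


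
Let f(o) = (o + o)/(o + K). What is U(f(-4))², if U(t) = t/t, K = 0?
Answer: 1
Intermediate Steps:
f(o) = 2 (f(o) = (o + o)/(o + 0) = (2*o)/o = 2)
U(t) = 1
U(f(-4))² = 1² = 1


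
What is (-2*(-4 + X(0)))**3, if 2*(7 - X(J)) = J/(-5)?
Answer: -216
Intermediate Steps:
X(J) = 7 + J/10 (X(J) = 7 - J/(2*(-5)) = 7 - J*(-1)/(2*5) = 7 - (-1)*J/10 = 7 + J/10)
(-2*(-4 + X(0)))**3 = (-2*(-4 + (7 + (1/10)*0)))**3 = (-2*(-4 + (7 + 0)))**3 = (-2*(-4 + 7))**3 = (-2*3)**3 = (-6)**3 = -216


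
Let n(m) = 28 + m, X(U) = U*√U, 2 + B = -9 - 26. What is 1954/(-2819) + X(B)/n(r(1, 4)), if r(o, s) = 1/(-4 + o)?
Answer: -1954/2819 - 111*I*√37/83 ≈ -0.69315 - 8.1348*I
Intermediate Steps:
B = -37 (B = -2 + (-9 - 26) = -2 - 35 = -37)
X(U) = U^(3/2)
1954/(-2819) + X(B)/n(r(1, 4)) = 1954/(-2819) + (-37)^(3/2)/(28 + 1/(-4 + 1)) = 1954*(-1/2819) + (-37*I*√37)/(28 + 1/(-3)) = -1954/2819 + (-37*I*√37)/(28 - ⅓) = -1954/2819 + (-37*I*√37)/(83/3) = -1954/2819 - 37*I*√37*(3/83) = -1954/2819 - 111*I*√37/83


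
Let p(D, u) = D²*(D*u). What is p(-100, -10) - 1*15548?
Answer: 9984452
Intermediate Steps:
p(D, u) = u*D³
p(-100, -10) - 1*15548 = -10*(-100)³ - 1*15548 = -10*(-1000000) - 15548 = 10000000 - 15548 = 9984452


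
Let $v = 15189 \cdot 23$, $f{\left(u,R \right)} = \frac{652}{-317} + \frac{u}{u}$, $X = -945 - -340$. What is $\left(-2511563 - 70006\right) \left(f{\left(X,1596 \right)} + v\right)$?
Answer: $- \frac{285889828359816}{317} \approx -9.0186 \cdot 10^{11}$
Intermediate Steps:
$X = -605$ ($X = -945 + 340 = -605$)
$f{\left(u,R \right)} = - \frac{335}{317}$ ($f{\left(u,R \right)} = 652 \left(- \frac{1}{317}\right) + 1 = - \frac{652}{317} + 1 = - \frac{335}{317}$)
$v = 349347$
$\left(-2511563 - 70006\right) \left(f{\left(X,1596 \right)} + v\right) = \left(-2511563 - 70006\right) \left(- \frac{335}{317} + 349347\right) = \left(-2581569\right) \frac{110742664}{317} = - \frac{285889828359816}{317}$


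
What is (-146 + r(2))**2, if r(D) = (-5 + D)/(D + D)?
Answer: 344569/16 ≈ 21536.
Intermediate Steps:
r(D) = (-5 + D)/(2*D) (r(D) = (-5 + D)/((2*D)) = (-5 + D)*(1/(2*D)) = (-5 + D)/(2*D))
(-146 + r(2))**2 = (-146 + (1/2)*(-5 + 2)/2)**2 = (-146 + (1/2)*(1/2)*(-3))**2 = (-146 - 3/4)**2 = (-587/4)**2 = 344569/16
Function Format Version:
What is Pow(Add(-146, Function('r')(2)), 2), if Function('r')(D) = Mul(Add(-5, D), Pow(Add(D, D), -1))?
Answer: Rational(344569, 16) ≈ 21536.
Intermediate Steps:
Function('r')(D) = Mul(Rational(1, 2), Pow(D, -1), Add(-5, D)) (Function('r')(D) = Mul(Add(-5, D), Pow(Mul(2, D), -1)) = Mul(Add(-5, D), Mul(Rational(1, 2), Pow(D, -1))) = Mul(Rational(1, 2), Pow(D, -1), Add(-5, D)))
Pow(Add(-146, Function('r')(2)), 2) = Pow(Add(-146, Mul(Rational(1, 2), Pow(2, -1), Add(-5, 2))), 2) = Pow(Add(-146, Mul(Rational(1, 2), Rational(1, 2), -3)), 2) = Pow(Add(-146, Rational(-3, 4)), 2) = Pow(Rational(-587, 4), 2) = Rational(344569, 16)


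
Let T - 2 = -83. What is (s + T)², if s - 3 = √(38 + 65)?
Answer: (78 - √103)² ≈ 4603.8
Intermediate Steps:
s = 3 + √103 (s = 3 + √(38 + 65) = 3 + √103 ≈ 13.149)
T = -81 (T = 2 - 83 = -81)
(s + T)² = ((3 + √103) - 81)² = (-78 + √103)²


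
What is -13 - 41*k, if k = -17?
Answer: 684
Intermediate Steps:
-13 - 41*k = -13 - 41*(-17) = -13 + 697 = 684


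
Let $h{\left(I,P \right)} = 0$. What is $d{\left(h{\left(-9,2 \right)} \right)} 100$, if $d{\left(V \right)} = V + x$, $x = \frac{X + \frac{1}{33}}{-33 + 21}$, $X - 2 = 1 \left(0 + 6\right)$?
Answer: $- \frac{6625}{99} \approx -66.919$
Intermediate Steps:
$X = 8$ ($X = 2 + 1 \left(0 + 6\right) = 2 + 1 \cdot 6 = 2 + 6 = 8$)
$x = - \frac{265}{396}$ ($x = \frac{8 + \frac{1}{33}}{-33 + 21} = \frac{8 + \frac{1}{33}}{-12} = \frac{265}{33} \left(- \frac{1}{12}\right) = - \frac{265}{396} \approx -0.66919$)
$d{\left(V \right)} = - \frac{265}{396} + V$ ($d{\left(V \right)} = V - \frac{265}{396} = - \frac{265}{396} + V$)
$d{\left(h{\left(-9,2 \right)} \right)} 100 = \left(- \frac{265}{396} + 0\right) 100 = \left(- \frac{265}{396}\right) 100 = - \frac{6625}{99}$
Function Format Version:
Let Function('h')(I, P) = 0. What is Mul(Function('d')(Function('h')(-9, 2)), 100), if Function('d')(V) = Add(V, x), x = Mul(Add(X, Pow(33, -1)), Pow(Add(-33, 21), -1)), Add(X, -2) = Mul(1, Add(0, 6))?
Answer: Rational(-6625, 99) ≈ -66.919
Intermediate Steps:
X = 8 (X = Add(2, Mul(1, Add(0, 6))) = Add(2, Mul(1, 6)) = Add(2, 6) = 8)
x = Rational(-265, 396) (x = Mul(Add(8, Pow(33, -1)), Pow(Add(-33, 21), -1)) = Mul(Add(8, Rational(1, 33)), Pow(-12, -1)) = Mul(Rational(265, 33), Rational(-1, 12)) = Rational(-265, 396) ≈ -0.66919)
Function('d')(V) = Add(Rational(-265, 396), V) (Function('d')(V) = Add(V, Rational(-265, 396)) = Add(Rational(-265, 396), V))
Mul(Function('d')(Function('h')(-9, 2)), 100) = Mul(Add(Rational(-265, 396), 0), 100) = Mul(Rational(-265, 396), 100) = Rational(-6625, 99)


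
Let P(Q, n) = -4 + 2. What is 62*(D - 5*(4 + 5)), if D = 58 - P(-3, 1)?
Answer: 930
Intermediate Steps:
P(Q, n) = -2
D = 60 (D = 58 - 1*(-2) = 58 + 2 = 60)
62*(D - 5*(4 + 5)) = 62*(60 - 5*(4 + 5)) = 62*(60 - 5*9) = 62*(60 - 45) = 62*15 = 930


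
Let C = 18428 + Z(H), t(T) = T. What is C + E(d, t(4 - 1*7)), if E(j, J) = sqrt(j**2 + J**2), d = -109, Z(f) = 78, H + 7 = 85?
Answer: 18506 + sqrt(11890) ≈ 18615.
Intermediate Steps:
H = 78 (H = -7 + 85 = 78)
C = 18506 (C = 18428 + 78 = 18506)
E(j, J) = sqrt(J**2 + j**2)
C + E(d, t(4 - 1*7)) = 18506 + sqrt((4 - 1*7)**2 + (-109)**2) = 18506 + sqrt((4 - 7)**2 + 11881) = 18506 + sqrt((-3)**2 + 11881) = 18506 + sqrt(9 + 11881) = 18506 + sqrt(11890)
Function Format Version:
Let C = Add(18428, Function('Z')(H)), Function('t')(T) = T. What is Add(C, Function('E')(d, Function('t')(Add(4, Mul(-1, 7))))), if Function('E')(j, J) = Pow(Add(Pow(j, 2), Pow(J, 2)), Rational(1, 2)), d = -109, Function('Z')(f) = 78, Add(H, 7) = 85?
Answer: Add(18506, Pow(11890, Rational(1, 2))) ≈ 18615.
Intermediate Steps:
H = 78 (H = Add(-7, 85) = 78)
C = 18506 (C = Add(18428, 78) = 18506)
Function('E')(j, J) = Pow(Add(Pow(J, 2), Pow(j, 2)), Rational(1, 2))
Add(C, Function('E')(d, Function('t')(Add(4, Mul(-1, 7))))) = Add(18506, Pow(Add(Pow(Add(4, Mul(-1, 7)), 2), Pow(-109, 2)), Rational(1, 2))) = Add(18506, Pow(Add(Pow(Add(4, -7), 2), 11881), Rational(1, 2))) = Add(18506, Pow(Add(Pow(-3, 2), 11881), Rational(1, 2))) = Add(18506, Pow(Add(9, 11881), Rational(1, 2))) = Add(18506, Pow(11890, Rational(1, 2)))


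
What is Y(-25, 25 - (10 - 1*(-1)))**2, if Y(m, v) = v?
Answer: 196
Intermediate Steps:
Y(-25, 25 - (10 - 1*(-1)))**2 = (25 - (10 - 1*(-1)))**2 = (25 - (10 + 1))**2 = (25 - 1*11)**2 = (25 - 11)**2 = 14**2 = 196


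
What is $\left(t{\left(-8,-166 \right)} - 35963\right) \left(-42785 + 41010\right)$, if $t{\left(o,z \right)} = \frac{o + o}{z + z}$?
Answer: $\frac{5298241875}{83} \approx 6.3834 \cdot 10^{7}$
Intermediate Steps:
$t{\left(o,z \right)} = \frac{o}{z}$ ($t{\left(o,z \right)} = \frac{2 o}{2 z} = 2 o \frac{1}{2 z} = \frac{o}{z}$)
$\left(t{\left(-8,-166 \right)} - 35963\right) \left(-42785 + 41010\right) = \left(- \frac{8}{-166} - 35963\right) \left(-42785 + 41010\right) = \left(\left(-8\right) \left(- \frac{1}{166}\right) - 35963\right) \left(-1775\right) = \left(\frac{4}{83} - 35963\right) \left(-1775\right) = \left(- \frac{2984925}{83}\right) \left(-1775\right) = \frac{5298241875}{83}$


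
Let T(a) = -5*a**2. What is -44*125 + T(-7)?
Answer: -5745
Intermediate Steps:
-44*125 + T(-7) = -44*125 - 5*(-7)**2 = -5500 - 5*49 = -5500 - 245 = -5745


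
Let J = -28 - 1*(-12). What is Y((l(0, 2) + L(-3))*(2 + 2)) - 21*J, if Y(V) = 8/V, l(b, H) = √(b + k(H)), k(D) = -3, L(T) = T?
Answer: 671/2 - I*√3/6 ≈ 335.5 - 0.28868*I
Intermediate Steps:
J = -16 (J = -28 + 12 = -16)
l(b, H) = √(-3 + b) (l(b, H) = √(b - 3) = √(-3 + b))
Y((l(0, 2) + L(-3))*(2 + 2)) - 21*J = 8/(((√(-3 + 0) - 3)*(2 + 2))) - 21*(-16) = 8/(((√(-3) - 3)*4)) + 336 = 8/(((I*√3 - 3)*4)) + 336 = 8/(((-3 + I*√3)*4)) + 336 = 8/(-12 + 4*I*√3) + 336 = 336 + 8/(-12 + 4*I*√3)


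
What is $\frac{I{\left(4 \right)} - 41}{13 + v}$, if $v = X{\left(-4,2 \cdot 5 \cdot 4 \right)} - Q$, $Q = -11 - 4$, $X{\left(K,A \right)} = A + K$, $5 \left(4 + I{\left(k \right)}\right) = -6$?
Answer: $- \frac{231}{320} \approx -0.72188$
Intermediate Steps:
$I{\left(k \right)} = - \frac{26}{5}$ ($I{\left(k \right)} = -4 + \frac{1}{5} \left(-6\right) = -4 - \frac{6}{5} = - \frac{26}{5}$)
$Q = -15$ ($Q = -11 - 4 = -15$)
$v = 51$ ($v = \left(2 \cdot 5 \cdot 4 - 4\right) - -15 = \left(10 \cdot 4 - 4\right) + 15 = \left(40 - 4\right) + 15 = 36 + 15 = 51$)
$\frac{I{\left(4 \right)} - 41}{13 + v} = \frac{- \frac{26}{5} - 41}{13 + 51} = \frac{1}{64} \left(- \frac{231}{5}\right) = - \frac{231}{320}$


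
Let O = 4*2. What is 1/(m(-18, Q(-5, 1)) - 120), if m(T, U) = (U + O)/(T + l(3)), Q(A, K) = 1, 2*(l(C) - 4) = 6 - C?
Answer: -25/3018 ≈ -0.0082836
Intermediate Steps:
l(C) = 7 - C/2 (l(C) = 4 + (6 - C)/2 = 4 + (3 - C/2) = 7 - C/2)
O = 8
m(T, U) = (8 + U)/(11/2 + T) (m(T, U) = (U + 8)/(T + (7 - 1/2*3)) = (8 + U)/(T + (7 - 3/2)) = (8 + U)/(T + 11/2) = (8 + U)/(11/2 + T))
1/(m(-18, Q(-5, 1)) - 120) = 1/(2*(8 + 1)/(11 + 2*(-18)) - 120) = 1/(2*9/(11 - 36) - 120) = 1/(2*9/(-25) - 120) = 1/(2*(-1/25)*9 - 120) = 1/(-18/25 - 120) = 1/(-3018/25) = -25/3018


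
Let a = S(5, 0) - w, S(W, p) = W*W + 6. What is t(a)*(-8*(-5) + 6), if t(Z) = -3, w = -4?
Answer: -138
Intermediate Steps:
S(W, p) = 6 + W² (S(W, p) = W² + 6 = 6 + W²)
a = 35 (a = (6 + 5²) - 1*(-4) = (6 + 25) + 4 = 31 + 4 = 35)
t(a)*(-8*(-5) + 6) = -3*(-8*(-5) + 6) = -3*(40 + 6) = -3*46 = -138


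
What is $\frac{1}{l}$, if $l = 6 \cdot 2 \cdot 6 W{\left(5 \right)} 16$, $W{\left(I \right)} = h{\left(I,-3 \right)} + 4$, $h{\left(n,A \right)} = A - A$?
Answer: $\frac{1}{4608} \approx 0.00021701$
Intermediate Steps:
$h{\left(n,A \right)} = 0$
$W{\left(I \right)} = 4$ ($W{\left(I \right)} = 0 + 4 = 4$)
$l = 4608$ ($l = 6 \cdot 2 \cdot 6 \cdot 4 \cdot 16 = 12 \cdot 6 \cdot 4 \cdot 16 = 72 \cdot 4 \cdot 16 = 288 \cdot 16 = 4608$)
$\frac{1}{l} = \frac{1}{4608}$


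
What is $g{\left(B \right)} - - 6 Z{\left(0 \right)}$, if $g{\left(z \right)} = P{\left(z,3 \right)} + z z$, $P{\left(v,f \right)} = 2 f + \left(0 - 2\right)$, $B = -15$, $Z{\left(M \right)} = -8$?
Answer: $181$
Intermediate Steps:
$P{\left(v,f \right)} = -2 + 2 f$ ($P{\left(v,f \right)} = 2 f - 2 = -2 + 2 f$)
$g{\left(z \right)} = 4 + z^{2}$ ($g{\left(z \right)} = \left(-2 + 2 \cdot 3\right) + z z = \left(-2 + 6\right) + z^{2} = 4 + z^{2}$)
$g{\left(B \right)} - - 6 Z{\left(0 \right)} = \left(4 + \left(-15\right)^{2}\right) - \left(-6\right) \left(-8\right) = \left(4 + 225\right) - 48 = 229 - 48 = 181$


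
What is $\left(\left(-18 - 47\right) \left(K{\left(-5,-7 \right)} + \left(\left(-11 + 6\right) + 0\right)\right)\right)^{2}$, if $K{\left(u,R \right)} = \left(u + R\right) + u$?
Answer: $2044900$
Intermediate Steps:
$K{\left(u,R \right)} = R + 2 u$ ($K{\left(u,R \right)} = \left(R + u\right) + u = R + 2 u$)
$\left(\left(-18 - 47\right) \left(K{\left(-5,-7 \right)} + \left(\left(-11 + 6\right) + 0\right)\right)\right)^{2} = \left(\left(-18 - 47\right) \left(\left(-7 + 2 \left(-5\right)\right) + \left(\left(-11 + 6\right) + 0\right)\right)\right)^{2} = \left(- 65 \left(\left(-7 - 10\right) + \left(-5 + 0\right)\right)\right)^{2} = \left(- 65 \left(-17 - 5\right)\right)^{2} = \left(\left(-65\right) \left(-22\right)\right)^{2} = 1430^{2} = 2044900$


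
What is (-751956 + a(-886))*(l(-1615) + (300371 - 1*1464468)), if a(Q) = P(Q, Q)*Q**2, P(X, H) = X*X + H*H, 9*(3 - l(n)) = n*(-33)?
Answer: -4325910699671099572/3 ≈ -1.4420e+18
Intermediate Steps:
l(n) = 3 + 11*n/3 (l(n) = 3 - n*(-33)/9 = 3 - (-11)*n/3 = 3 + 11*n/3)
P(X, H) = H**2 + X**2 (P(X, H) = X**2 + H**2 = H**2 + X**2)
a(Q) = 2*Q**4 (a(Q) = (Q**2 + Q**2)*Q**2 = (2*Q**2)*Q**2 = 2*Q**4)
(-751956 + a(-886))*(l(-1615) + (300371 - 1*1464468)) = (-751956 + 2*(-886)**4)*((3 + (11/3)*(-1615)) + (300371 - 1*1464468)) = (-751956 + 2*616218720016)*((3 - 17765/3) + (300371 - 1464468)) = (-751956 + 1232437440032)*(-17756/3 - 1164097) = 1232436688076*(-3510047/3) = -4325910699671099572/3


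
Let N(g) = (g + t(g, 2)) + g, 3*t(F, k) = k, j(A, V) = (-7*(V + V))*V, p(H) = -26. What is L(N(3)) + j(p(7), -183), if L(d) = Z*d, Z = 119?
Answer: -1404158/3 ≈ -4.6805e+5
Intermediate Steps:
j(A, V) = -14*V² (j(A, V) = (-14*V)*V = -14*V²)
t(F, k) = k/3
N(g) = ⅔ + 2*g (N(g) = (g + (⅓)*2) + g = (g + ⅔) + g = (⅔ + g) + g = ⅔ + 2*g)
L(d) = 119*d
L(N(3)) + j(p(7), -183) = 119*(⅔ + 2*3) - 14*(-183)² = 119*(⅔ + 6) - 14*33489 = 119*(20/3) - 468846 = 2380/3 - 468846 = -1404158/3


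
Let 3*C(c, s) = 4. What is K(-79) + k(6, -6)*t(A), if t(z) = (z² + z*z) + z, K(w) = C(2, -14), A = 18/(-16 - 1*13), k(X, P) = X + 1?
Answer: 6010/2523 ≈ 2.3821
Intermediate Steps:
C(c, s) = 4/3 (C(c, s) = (⅓)*4 = 4/3)
k(X, P) = 1 + X
A = -18/29 (A = 18/(-16 - 13) = 18/(-29) = 18*(-1/29) = -18/29 ≈ -0.62069)
K(w) = 4/3
t(z) = z + 2*z² (t(z) = (z² + z²) + z = 2*z² + z = z + 2*z²)
K(-79) + k(6, -6)*t(A) = 4/3 + (1 + 6)*(-18*(1 + 2*(-18/29))/29) = 4/3 + 7*(-18*(1 - 36/29)/29) = 4/3 + 7*(-18/29*(-7/29)) = 4/3 + 7*(126/841) = 4/3 + 882/841 = 6010/2523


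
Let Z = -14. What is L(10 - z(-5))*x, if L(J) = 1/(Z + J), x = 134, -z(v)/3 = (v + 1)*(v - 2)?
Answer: 67/40 ≈ 1.6750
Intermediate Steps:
z(v) = -3*(1 + v)*(-2 + v) (z(v) = -3*(v + 1)*(v - 2) = -3*(1 + v)*(-2 + v))
L(J) = 1/(-14 + J)
L(10 - z(-5))*x = 134/(-14 + (10 - (6 - 3*(-5)² + 3*(-5)))) = 134/(-14 + (10 - (6 - 3*25 - 15))) = 134/(-14 + (10 - (6 - 75 - 15))) = 134/(-14 + (10 - 1*(-84))) = 134/(-14 + (10 + 84)) = 134/(-14 + 94) = 134/80 = (1/80)*134 = 67/40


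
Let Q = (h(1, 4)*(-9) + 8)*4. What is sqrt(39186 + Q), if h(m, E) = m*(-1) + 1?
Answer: sqrt(39218) ≈ 198.04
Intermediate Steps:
h(m, E) = 1 - m (h(m, E) = -m + 1 = 1 - m)
Q = 32 (Q = ((1 - 1*1)*(-9) + 8)*4 = ((1 - 1)*(-9) + 8)*4 = (0*(-9) + 8)*4 = (0 + 8)*4 = 8*4 = 32)
sqrt(39186 + Q) = sqrt(39186 + 32) = sqrt(39218)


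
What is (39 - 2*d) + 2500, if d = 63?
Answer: 2413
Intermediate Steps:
(39 - 2*d) + 2500 = (39 - 2*63) + 2500 = (39 - 126) + 2500 = -87 + 2500 = 2413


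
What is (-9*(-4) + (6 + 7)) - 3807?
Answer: -3758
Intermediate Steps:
(-9*(-4) + (6 + 7)) - 3807 = (36 + 13) - 3807 = 49 - 3807 = -3758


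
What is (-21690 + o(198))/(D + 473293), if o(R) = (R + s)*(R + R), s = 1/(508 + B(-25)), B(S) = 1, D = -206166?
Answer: 28869858/135967643 ≈ 0.21233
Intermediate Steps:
s = 1/509 (s = 1/(508 + 1) = 1/509 ≈ 0.0019646)
o(R) = 2*R*(1/509 + R) (o(R) = (R + 1/509)*(R + R) = (1/509 + R)*(2*R) = 2*R*(1/509 + R))
(-21690 + o(198))/(D + 473293) = (-21690 + (2/509)*198*(1 + 509*198))/(-206166 + 473293) = (-21690 + (2/509)*198*(1 + 100782))/267127 = (-21690 + (2/509)*198*100783)*(1/267127) = (-21690 + 39910068/509)*(1/267127) = (28869858/509)*(1/267127) = 28869858/135967643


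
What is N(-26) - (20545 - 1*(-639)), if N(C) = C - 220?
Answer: -21430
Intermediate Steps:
N(C) = -220 + C
N(-26) - (20545 - 1*(-639)) = (-220 - 26) - (20545 - 1*(-639)) = -246 - (20545 + 639) = -246 - 1*21184 = -246 - 21184 = -21430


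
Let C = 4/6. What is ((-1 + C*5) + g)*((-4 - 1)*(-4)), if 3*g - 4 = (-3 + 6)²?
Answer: 400/3 ≈ 133.33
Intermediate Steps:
C = ⅔ (C = 4*(⅙) = ⅔ ≈ 0.66667)
g = 13/3 (g = 4/3 + (-3 + 6)²/3 = 4/3 + (⅓)*3² = 4/3 + (⅓)*9 = 4/3 + 3 = 13/3 ≈ 4.3333)
((-1 + C*5) + g)*((-4 - 1)*(-4)) = ((-1 + (⅔)*5) + 13/3)*((-4 - 1)*(-4)) = ((-1 + 10/3) + 13/3)*(-5*(-4)) = (7/3 + 13/3)*20 = (20/3)*20 = 400/3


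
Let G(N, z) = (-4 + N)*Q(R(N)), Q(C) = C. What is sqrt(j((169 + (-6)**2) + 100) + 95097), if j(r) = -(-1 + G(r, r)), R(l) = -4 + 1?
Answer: sqrt(96001) ≈ 309.84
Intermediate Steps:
R(l) = -3
G(N, z) = 12 - 3*N (G(N, z) = (-4 + N)*(-3) = 12 - 3*N)
j(r) = -11 + 3*r (j(r) = -(-1 + (12 - 3*r)) = -(11 - 3*r) = -11 + 3*r)
sqrt(j((169 + (-6)**2) + 100) + 95097) = sqrt((-11 + 3*((169 + (-6)**2) + 100)) + 95097) = sqrt((-11 + 3*((169 + 36) + 100)) + 95097) = sqrt((-11 + 3*(205 + 100)) + 95097) = sqrt((-11 + 3*305) + 95097) = sqrt((-11 + 915) + 95097) = sqrt(904 + 95097) = sqrt(96001)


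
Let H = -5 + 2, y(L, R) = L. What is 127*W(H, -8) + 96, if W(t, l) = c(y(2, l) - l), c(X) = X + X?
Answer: 2636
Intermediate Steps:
H = -3
c(X) = 2*X
W(t, l) = 4 - 2*l (W(t, l) = 2*(2 - l) = 4 - 2*l)
127*W(H, -8) + 96 = 127*(4 - 2*(-8)) + 96 = 127*(4 + 16) + 96 = 127*20 + 96 = 2540 + 96 = 2636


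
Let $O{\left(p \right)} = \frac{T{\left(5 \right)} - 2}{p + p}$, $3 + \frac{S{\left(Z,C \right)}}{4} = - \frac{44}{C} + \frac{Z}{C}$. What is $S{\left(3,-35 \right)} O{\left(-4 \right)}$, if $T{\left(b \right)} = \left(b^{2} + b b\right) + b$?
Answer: $\frac{1696}{35} \approx 48.457$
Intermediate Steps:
$T{\left(b \right)} = b + 2 b^{2}$ ($T{\left(b \right)} = \left(b^{2} + b^{2}\right) + b = 2 b^{2} + b = b + 2 b^{2}$)
$S{\left(Z,C \right)} = -12 - \frac{176}{C} + \frac{4 Z}{C}$ ($S{\left(Z,C \right)} = -12 + 4 \left(- \frac{44}{C} + \frac{Z}{C}\right) = -12 + \left(- \frac{176}{C} + \frac{4 Z}{C}\right) = -12 - \frac{176}{C} + \frac{4 Z}{C}$)
$O{\left(p \right)} = \frac{53}{2 p}$ ($O{\left(p \right)} = \frac{5 \left(1 + 2 \cdot 5\right) - 2}{p + p} = \frac{5 \left(1 + 10\right) - 2}{2 p} = \left(5 \cdot 11 - 2\right) \frac{1}{2 p} = \left(55 - 2\right) \frac{1}{2 p} = 53 \frac{1}{2 p} = \frac{53}{2 p}$)
$S{\left(3,-35 \right)} O{\left(-4 \right)} = \frac{4 \left(-44 + 3 - -105\right)}{-35} \frac{53}{2 \left(-4\right)} = 4 \left(- \frac{1}{35}\right) \left(-44 + 3 + 105\right) \frac{53}{2} \left(- \frac{1}{4}\right) = 4 \left(- \frac{1}{35}\right) 64 \left(- \frac{53}{8}\right) = \left(- \frac{256}{35}\right) \left(- \frac{53}{8}\right) = \frac{1696}{35}$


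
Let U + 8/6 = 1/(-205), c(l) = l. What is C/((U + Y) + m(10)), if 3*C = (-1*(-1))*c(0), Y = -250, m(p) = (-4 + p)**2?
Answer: 0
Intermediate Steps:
U = -823/615 (U = -4/3 + 1/(-205) = -4/3 - 1/205 = -823/615 ≈ -1.3382)
C = 0 (C = (-1*(-1)*0)/3 = (1*0)/3 = (1/3)*0 = 0)
C/((U + Y) + m(10)) = 0/((-823/615 - 250) + (-4 + 10)**2) = 0/(-154573/615 + 6**2) = 0/(-154573/615 + 36) = 0/(-132433/615) = 0*(-615/132433) = 0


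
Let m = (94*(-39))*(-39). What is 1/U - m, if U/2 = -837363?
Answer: -239442275125/1674726 ≈ -1.4297e+5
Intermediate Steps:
U = -1674726 (U = 2*(-837363) = -1674726)
m = 142974 (m = -3666*(-39) = 142974)
1/U - m = 1/(-1674726) - 1*142974 = -1/1674726 - 142974 = -239442275125/1674726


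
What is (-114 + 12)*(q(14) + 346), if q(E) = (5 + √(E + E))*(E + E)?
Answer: -49572 - 5712*√7 ≈ -64685.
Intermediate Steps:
q(E) = 2*E*(5 + √2*√E) (q(E) = (5 + √(2*E))*(2*E) = (5 + √2*√E)*(2*E) = 2*E*(5 + √2*√E))
(-114 + 12)*(q(14) + 346) = (-114 + 12)*((10*14 + 2*√2*14^(3/2)) + 346) = -102*((140 + 2*√2*(14*√14)) + 346) = -102*((140 + 56*√7) + 346) = -102*(486 + 56*√7) = -49572 - 5712*√7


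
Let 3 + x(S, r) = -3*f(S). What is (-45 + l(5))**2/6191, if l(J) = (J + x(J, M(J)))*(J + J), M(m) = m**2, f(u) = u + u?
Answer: 105625/6191 ≈ 17.061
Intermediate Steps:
f(u) = 2*u
x(S, r) = -3 - 6*S
l(J) = 2*J*(-3 - 5*J) (l(J) = (J + (-3 - 6*J))*(J + J) = (-3 - 5*J)*(2*J) = 2*J*(-3 - 5*J))
(-45 + l(5))**2/6191 = (-45 - 2*5*(3 + 5*5))**2/6191 = (-45 - 2*5*(3 + 25))**2*(1/6191) = (-45 - 2*5*28)**2*(1/6191) = (-45 - 280)**2*(1/6191) = (-325)**2*(1/6191) = 105625*(1/6191) = 105625/6191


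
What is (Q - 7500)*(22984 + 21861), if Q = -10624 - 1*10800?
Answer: -1297096780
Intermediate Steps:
Q = -21424 (Q = -10624 - 10800 = -21424)
(Q - 7500)*(22984 + 21861) = (-21424 - 7500)*(22984 + 21861) = -28924*44845 = -1297096780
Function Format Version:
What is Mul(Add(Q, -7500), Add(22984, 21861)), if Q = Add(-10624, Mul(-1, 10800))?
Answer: -1297096780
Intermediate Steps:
Q = -21424 (Q = Add(-10624, -10800) = -21424)
Mul(Add(Q, -7500), Add(22984, 21861)) = Mul(Add(-21424, -7500), Add(22984, 21861)) = Mul(-28924, 44845) = -1297096780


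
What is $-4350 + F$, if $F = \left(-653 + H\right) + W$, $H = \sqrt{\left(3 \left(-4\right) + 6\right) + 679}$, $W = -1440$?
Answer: $-6443 + \sqrt{673} \approx -6417.1$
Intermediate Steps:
$H = \sqrt{673}$ ($H = \sqrt{\left(-12 + 6\right) + 679} = \sqrt{-6 + 679} = \sqrt{673} \approx 25.942$)
$F = -2093 + \sqrt{673}$ ($F = \left(-653 + \sqrt{673}\right) - 1440 = -2093 + \sqrt{673} \approx -2067.1$)
$-4350 + F = -4350 - \left(2093 - \sqrt{673}\right) = -6443 + \sqrt{673}$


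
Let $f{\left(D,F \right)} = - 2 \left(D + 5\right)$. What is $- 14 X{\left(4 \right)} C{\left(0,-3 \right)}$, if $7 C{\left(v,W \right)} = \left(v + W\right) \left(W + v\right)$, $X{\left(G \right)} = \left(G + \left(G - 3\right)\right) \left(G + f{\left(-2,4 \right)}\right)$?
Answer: $180$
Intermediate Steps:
$f{\left(D,F \right)} = -10 - 2 D$ ($f{\left(D,F \right)} = - 2 \left(5 + D\right) = -10 - 2 D$)
$X{\left(G \right)} = \left(-6 + G\right) \left(-3 + 2 G\right)$ ($X{\left(G \right)} = \left(G + \left(G - 3\right)\right) \left(G - 6\right) = \left(G + \left(-3 + G\right)\right) \left(G + \left(-10 + 4\right)\right) = \left(-3 + 2 G\right) \left(G - 6\right) = \left(-3 + 2 G\right) \left(-6 + G\right) = \left(-6 + G\right) \left(-3 + 2 G\right)$)
$C{\left(v,W \right)} = \frac{\left(W + v\right)^{2}}{7}$ ($C{\left(v,W \right)} = \frac{\left(v + W\right) \left(W + v\right)}{7} = \frac{\left(W + v\right) \left(W + v\right)}{7} = \frac{\left(W + v\right)^{2}}{7}$)
$- 14 X{\left(4 \right)} C{\left(0,-3 \right)} = - 14 \left(18 - 60 + 2 \cdot 4^{2}\right) \frac{\left(-3 + 0\right)^{2}}{7} = - 14 \left(18 - 60 + 2 \cdot 16\right) \frac{\left(-3\right)^{2}}{7} = - 14 \left(18 - 60 + 32\right) \frac{1}{7} \cdot 9 = \left(-14\right) \left(-10\right) \frac{9}{7} = 140 \cdot \frac{9}{7} = 180$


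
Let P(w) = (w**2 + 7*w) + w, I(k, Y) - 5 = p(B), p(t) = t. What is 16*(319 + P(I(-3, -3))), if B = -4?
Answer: 5248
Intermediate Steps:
I(k, Y) = 1 (I(k, Y) = 5 - 4 = 1)
P(w) = w**2 + 8*w
16*(319 + P(I(-3, -3))) = 16*(319 + 1*(8 + 1)) = 16*(319 + 1*9) = 16*(319 + 9) = 16*328 = 5248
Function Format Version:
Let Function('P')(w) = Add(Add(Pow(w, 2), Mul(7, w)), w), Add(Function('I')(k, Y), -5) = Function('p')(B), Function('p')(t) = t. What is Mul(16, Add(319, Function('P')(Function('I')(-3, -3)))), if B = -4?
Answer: 5248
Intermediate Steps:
Function('I')(k, Y) = 1 (Function('I')(k, Y) = Add(5, -4) = 1)
Function('P')(w) = Add(Pow(w, 2), Mul(8, w))
Mul(16, Add(319, Function('P')(Function('I')(-3, -3)))) = Mul(16, Add(319, Mul(1, Add(8, 1)))) = Mul(16, Add(319, Mul(1, 9))) = Mul(16, Add(319, 9)) = Mul(16, 328) = 5248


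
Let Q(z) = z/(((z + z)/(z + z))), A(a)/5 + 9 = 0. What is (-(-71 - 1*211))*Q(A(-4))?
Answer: -12690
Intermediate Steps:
A(a) = -45 (A(a) = -45 + 5*0 = -45 + 0 = -45)
Q(z) = z (Q(z) = z/(((2*z)/((2*z)))) = z/(((2*z)*(1/(2*z)))) = z/1 = z*1 = z)
(-(-71 - 1*211))*Q(A(-4)) = -(-71 - 1*211)*(-45) = -(-71 - 211)*(-45) = -1*(-282)*(-45) = 282*(-45) = -12690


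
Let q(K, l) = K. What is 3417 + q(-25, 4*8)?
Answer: 3392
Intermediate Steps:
3417 + q(-25, 4*8) = 3417 - 25 = 3392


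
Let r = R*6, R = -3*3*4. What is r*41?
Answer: -8856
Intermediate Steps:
R = -36 (R = -9*4 = -36)
r = -216 (r = -36*6 = -216)
r*41 = -216*41 = -8856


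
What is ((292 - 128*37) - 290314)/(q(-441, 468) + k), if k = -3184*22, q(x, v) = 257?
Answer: 294758/69791 ≈ 4.2234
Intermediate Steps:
k = -70048
((292 - 128*37) - 290314)/(q(-441, 468) + k) = ((292 - 128*37) - 290314)/(257 - 70048) = ((292 - 4736) - 290314)/(-69791) = (-4444 - 290314)*(-1/69791) = -294758*(-1/69791) = 294758/69791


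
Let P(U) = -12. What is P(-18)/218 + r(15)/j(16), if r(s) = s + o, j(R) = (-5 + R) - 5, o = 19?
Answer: 1835/327 ≈ 5.6116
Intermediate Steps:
j(R) = -10 + R
r(s) = 19 + s (r(s) = s + 19 = 19 + s)
P(-18)/218 + r(15)/j(16) = -12/218 + (19 + 15)/(-10 + 16) = -12*1/218 + 34/6 = -6/109 + 34*(⅙) = -6/109 + 17/3 = 1835/327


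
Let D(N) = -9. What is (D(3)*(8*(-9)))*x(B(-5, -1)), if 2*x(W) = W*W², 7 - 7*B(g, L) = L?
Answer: 165888/343 ≈ 483.64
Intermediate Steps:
B(g, L) = 1 - L/7
x(W) = W³/2 (x(W) = (W*W²)/2 = W³/2)
(D(3)*(8*(-9)))*x(B(-5, -1)) = (-72*(-9))*((1 - ⅐*(-1))³/2) = (-9*(-72))*((1 + ⅐)³/2) = 648*((8/7)³/2) = 648*((½)*(512/343)) = 648*(256/343) = 165888/343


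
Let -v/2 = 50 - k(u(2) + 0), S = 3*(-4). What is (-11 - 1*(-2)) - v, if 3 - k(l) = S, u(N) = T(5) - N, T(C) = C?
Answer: 61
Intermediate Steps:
S = -12
u(N) = 5 - N
k(l) = 15 (k(l) = 3 - 1*(-12) = 3 + 12 = 15)
v = -70 (v = -2*(50 - 1*15) = -2*(50 - 15) = -2*35 = -70)
(-11 - 1*(-2)) - v = (-11 - 1*(-2)) - 1*(-70) = (-11 + 2) + 70 = -9 + 70 = 61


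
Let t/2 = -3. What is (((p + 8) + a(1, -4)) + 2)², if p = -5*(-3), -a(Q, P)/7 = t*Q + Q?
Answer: 3600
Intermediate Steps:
t = -6 (t = 2*(-3) = -6)
a(Q, P) = 35*Q (a(Q, P) = -7*(-6*Q + Q) = -(-35)*Q = 35*Q)
p = 15
(((p + 8) + a(1, -4)) + 2)² = (((15 + 8) + 35*1) + 2)² = ((23 + 35) + 2)² = (58 + 2)² = 60² = 3600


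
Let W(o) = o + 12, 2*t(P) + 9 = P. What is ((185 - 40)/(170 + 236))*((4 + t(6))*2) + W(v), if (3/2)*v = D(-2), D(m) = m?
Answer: 523/42 ≈ 12.452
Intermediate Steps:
t(P) = -9/2 + P/2
v = -4/3 (v = (⅔)*(-2) = -4/3 ≈ -1.3333)
W(o) = 12 + o
((185 - 40)/(170 + 236))*((4 + t(6))*2) + W(v) = ((185 - 40)/(170 + 236))*((4 + (-9/2 + (½)*6))*2) + (12 - 4/3) = (145/406)*((4 + (-9/2 + 3))*2) + 32/3 = (145*(1/406))*((4 - 3/2)*2) + 32/3 = 5*((5/2)*2)/14 + 32/3 = (5/14)*5 + 32/3 = 25/14 + 32/3 = 523/42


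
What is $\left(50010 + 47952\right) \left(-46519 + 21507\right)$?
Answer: $-2450225544$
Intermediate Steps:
$\left(50010 + 47952\right) \left(-46519 + 21507\right) = 97962 \left(-25012\right) = -2450225544$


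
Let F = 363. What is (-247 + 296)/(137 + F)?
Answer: 49/500 ≈ 0.098000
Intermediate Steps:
(-247 + 296)/(137 + F) = (-247 + 296)/(137 + 363) = 49/500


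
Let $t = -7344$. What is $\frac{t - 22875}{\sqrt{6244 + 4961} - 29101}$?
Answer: $\frac{879403119}{846856996} + \frac{90657 \sqrt{1245}}{846856996} \approx 1.0422$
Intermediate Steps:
$\frac{t - 22875}{\sqrt{6244 + 4961} - 29101} = \frac{-7344 - 22875}{\sqrt{6244 + 4961} - 29101} = - \frac{30219}{\sqrt{11205} - 29101} = - \frac{30219}{3 \sqrt{1245} - 29101} = - \frac{30219}{-29101 + 3 \sqrt{1245}}$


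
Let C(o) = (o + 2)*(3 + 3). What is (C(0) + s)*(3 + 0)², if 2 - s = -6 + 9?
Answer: 99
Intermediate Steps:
C(o) = 12 + 6*o (C(o) = (2 + o)*6 = 12 + 6*o)
s = -1 (s = 2 - (-6 + 9) = 2 - 1*3 = 2 - 3 = -1)
(C(0) + s)*(3 + 0)² = ((12 + 6*0) - 1)*(3 + 0)² = ((12 + 0) - 1)*3² = (12 - 1)*9 = 11*9 = 99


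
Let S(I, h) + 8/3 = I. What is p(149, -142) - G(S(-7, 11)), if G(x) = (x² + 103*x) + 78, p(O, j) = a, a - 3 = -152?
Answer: 6077/9 ≈ 675.22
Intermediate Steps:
a = -149 (a = 3 - 152 = -149)
p(O, j) = -149
S(I, h) = -8/3 + I
G(x) = 78 + x² + 103*x
p(149, -142) - G(S(-7, 11)) = -149 - (78 + (-8/3 - 7)² + 103*(-8/3 - 7)) = -149 - (78 + (-29/3)² + 103*(-29/3)) = -149 - (78 + 841/9 - 2987/3) = -149 - 1*(-7418/9) = -149 + 7418/9 = 6077/9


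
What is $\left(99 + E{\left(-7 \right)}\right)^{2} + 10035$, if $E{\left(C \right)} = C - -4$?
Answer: $19251$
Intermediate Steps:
$E{\left(C \right)} = 4 + C$ ($E{\left(C \right)} = C + 4 = 4 + C$)
$\left(99 + E{\left(-7 \right)}\right)^{2} + 10035 = \left(99 + \left(4 - 7\right)\right)^{2} + 10035 = \left(99 - 3\right)^{2} + 10035 = 96^{2} + 10035 = 9216 + 10035 = 19251$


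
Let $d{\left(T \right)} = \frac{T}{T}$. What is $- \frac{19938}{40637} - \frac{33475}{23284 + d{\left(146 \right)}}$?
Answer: $- \frac{364915981}{189246509} \approx -1.9283$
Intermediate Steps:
$d{\left(T \right)} = 1$
$- \frac{19938}{40637} - \frac{33475}{23284 + d{\left(146 \right)}} = - \frac{19938}{40637} - \frac{33475}{23284 + 1} = \left(-19938\right) \frac{1}{40637} - \frac{33475}{23285} = - \frac{19938}{40637} - \frac{6695}{4657} = - \frac{364915981}{189246509}$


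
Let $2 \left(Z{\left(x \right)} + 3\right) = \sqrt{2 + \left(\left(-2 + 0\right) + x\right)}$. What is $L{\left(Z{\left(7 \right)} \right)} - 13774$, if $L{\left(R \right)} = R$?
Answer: $-13777 + \frac{\sqrt{7}}{2} \approx -13776.0$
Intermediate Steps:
$Z{\left(x \right)} = -3 + \frac{\sqrt{x}}{2}$ ($Z{\left(x \right)} = -3 + \frac{\sqrt{2 + \left(\left(-2 + 0\right) + x\right)}}{2} = -3 + \frac{\sqrt{2 + \left(-2 + x\right)}}{2} = -3 + \frac{\sqrt{x}}{2}$)
$L{\left(Z{\left(7 \right)} \right)} - 13774 = \left(-3 + \frac{\sqrt{7}}{2}\right) - 13774 = -13777 + \frac{\sqrt{7}}{2}$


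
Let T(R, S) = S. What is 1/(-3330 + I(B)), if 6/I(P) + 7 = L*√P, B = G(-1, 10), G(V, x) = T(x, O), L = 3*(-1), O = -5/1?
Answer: (-3*√5 + 7*I)/(6*(-3886*I + 1665*√5)) ≈ -0.00030026 - 3.8603e-8*I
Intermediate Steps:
O = -5 (O = -5*1 = -5)
L = -3
G(V, x) = -5
B = -5
I(P) = 6/(-7 - 3*√P)
1/(-3330 + I(B)) = 1/(-3330 - 6/(7 + 3*√(-5))) = 1/(-3330 - 6/(7 + 3*(I*√5))) = 1/(-3330 - 6/(7 + 3*I*√5))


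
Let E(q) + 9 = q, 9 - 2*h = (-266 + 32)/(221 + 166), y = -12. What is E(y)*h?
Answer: -8673/86 ≈ -100.85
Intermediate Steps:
h = 413/86 (h = 9/2 - (-266 + 32)/(2*(221 + 166)) = 9/2 - (-117)/387 = 9/2 - ½*(-26/43) = 9/2 + 13/43 = 413/86 ≈ 4.8023)
E(q) = -9 + q
E(y)*h = (-9 - 12)*(413/86) = -21*413/86 = -8673/86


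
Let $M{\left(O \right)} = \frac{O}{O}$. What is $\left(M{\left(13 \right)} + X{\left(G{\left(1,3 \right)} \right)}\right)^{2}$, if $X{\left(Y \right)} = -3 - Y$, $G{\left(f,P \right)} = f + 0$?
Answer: $9$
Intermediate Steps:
$M{\left(O \right)} = 1$
$G{\left(f,P \right)} = f$
$\left(M{\left(13 \right)} + X{\left(G{\left(1,3 \right)} \right)}\right)^{2} = \left(1 - 4\right)^{2} = \left(-3\right)^{2} = 9$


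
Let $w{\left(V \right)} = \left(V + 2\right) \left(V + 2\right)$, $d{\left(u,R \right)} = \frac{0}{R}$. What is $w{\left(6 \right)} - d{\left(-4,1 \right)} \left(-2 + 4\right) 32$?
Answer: $0$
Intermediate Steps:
$d{\left(u,R \right)} = 0$
$w{\left(V \right)} = \left(2 + V\right)^{2}$ ($w{\left(V \right)} = \left(2 + V\right) \left(2 + V\right) = \left(2 + V\right)^{2}$)
$w{\left(6 \right)} - d{\left(-4,1 \right)} \left(-2 + 4\right) 32 = \left(2 + 6\right)^{2} \left(-1\right) 0 \left(-2 + 4\right) 32 = 8^{2} \cdot 0 \cdot 2 \cdot 32 = 64 \cdot 0 \cdot 32 = 0 \cdot 32 = 0$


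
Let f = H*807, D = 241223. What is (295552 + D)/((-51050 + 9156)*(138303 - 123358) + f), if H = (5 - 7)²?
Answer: -536775/626102602 ≈ -0.00085733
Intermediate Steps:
H = 4 (H = (-2)² = 4)
f = 3228 (f = 4*807 = 3228)
(295552 + D)/((-51050 + 9156)*(138303 - 123358) + f) = (295552 + 241223)/((-51050 + 9156)*(138303 - 123358) + 3228) = 536775/(-41894*14945 + 3228) = 536775/(-626105830 + 3228) = 536775/(-626102602) = 536775*(-1/626102602) = -536775/626102602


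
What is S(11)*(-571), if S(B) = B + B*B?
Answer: -75372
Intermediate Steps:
S(B) = B + B²
S(11)*(-571) = (11*(1 + 11))*(-571) = (11*12)*(-571) = 132*(-571) = -75372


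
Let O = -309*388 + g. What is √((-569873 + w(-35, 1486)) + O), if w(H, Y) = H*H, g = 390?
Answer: 5*I*√27526 ≈ 829.55*I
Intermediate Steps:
w(H, Y) = H²
O = -119502 (O = -309*388 + 390 = -119892 + 390 = -119502)
√((-569873 + w(-35, 1486)) + O) = √((-569873 + (-35)²) - 119502) = √((-569873 + 1225) - 119502) = √(-568648 - 119502) = √(-688150) = 5*I*√27526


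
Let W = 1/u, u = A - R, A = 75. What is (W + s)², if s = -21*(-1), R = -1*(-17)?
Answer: 1485961/3364 ≈ 441.72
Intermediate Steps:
R = 17
u = 58 (u = 75 - 1*17 = 75 - 17 = 58)
s = 21
W = 1/58 ≈ 0.017241
(W + s)² = (1/58 + 21)² = (1219/58)² = 1485961/3364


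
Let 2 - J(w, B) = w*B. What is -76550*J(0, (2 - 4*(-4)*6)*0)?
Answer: -153100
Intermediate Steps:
J(w, B) = 2 - B*w (J(w, B) = 2 - w*B = 2 - B*w)
-76550*J(0, (2 - 4*(-4)*6)*0) = -76550*(2 - 1*(2 - 4*(-4)*6)*0*0) = -76550*(2 - 1*(2 + 16*6)*0*0) = -76550*(2 - 1*(2 + 96)*0*0) = -76550*(2 - 1*98*0*0) = -76550*(2 - 1*0*0) = -76550*(2 + 0) = -76550*2 = -153100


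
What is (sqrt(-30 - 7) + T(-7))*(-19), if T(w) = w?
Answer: 133 - 19*I*sqrt(37) ≈ 133.0 - 115.57*I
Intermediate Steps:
(sqrt(-30 - 7) + T(-7))*(-19) = (sqrt(-30 - 7) - 7)*(-19) = (sqrt(-37) - 7)*(-19) = (I*sqrt(37) - 7)*(-19) = (-7 + I*sqrt(37))*(-19) = 133 - 19*I*sqrt(37)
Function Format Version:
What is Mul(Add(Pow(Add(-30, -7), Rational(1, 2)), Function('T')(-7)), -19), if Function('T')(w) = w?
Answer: Add(133, Mul(-19, I, Pow(37, Rational(1, 2)))) ≈ Add(133.00, Mul(-115.57, I))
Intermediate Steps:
Mul(Add(Pow(Add(-30, -7), Rational(1, 2)), Function('T')(-7)), -19) = Mul(Add(Pow(Add(-30, -7), Rational(1, 2)), -7), -19) = Mul(Add(Pow(-37, Rational(1, 2)), -7), -19) = Mul(Add(Mul(I, Pow(37, Rational(1, 2))), -7), -19) = Mul(Add(-7, Mul(I, Pow(37, Rational(1, 2)))), -19) = Add(133, Mul(-19, I, Pow(37, Rational(1, 2))))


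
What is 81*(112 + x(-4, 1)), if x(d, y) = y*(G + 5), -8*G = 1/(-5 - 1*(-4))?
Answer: 75897/8 ≈ 9487.1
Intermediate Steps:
G = ⅛ (G = -1/(8*(-5 - 1*(-4))) = -1/(8*(-5 + 4)) = -⅛/(-1) = -⅛*(-1) = ⅛ ≈ 0.12500)
x(d, y) = 41*y/8 (x(d, y) = y*(⅛ + 5) = y*(41/8) = 41*y/8)
81*(112 + x(-4, 1)) = 81*(112 + (41/8)*1) = 81*(112 + 41/8) = 81*(937/8) = 75897/8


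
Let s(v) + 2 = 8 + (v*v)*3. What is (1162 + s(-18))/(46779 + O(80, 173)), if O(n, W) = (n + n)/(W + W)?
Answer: 370220/8092847 ≈ 0.045747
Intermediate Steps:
s(v) = 6 + 3*v**2 (s(v) = -2 + (8 + (v*v)*3) = -2 + (8 + v**2*3) = -2 + (8 + 3*v**2) = 6 + 3*v**2)
O(n, W) = n/W (O(n, W) = (2*n)/((2*W)) = (2*n)*(1/(2*W)) = n/W)
(1162 + s(-18))/(46779 + O(80, 173)) = (1162 + (6 + 3*(-18)**2))/(46779 + 80/173) = (1162 + (6 + 3*324))/(46779 + 80*(1/173)) = (1162 + (6 + 972))/(46779 + 80/173) = (1162 + 978)/(8092847/173) = 2140*(173/8092847) = 370220/8092847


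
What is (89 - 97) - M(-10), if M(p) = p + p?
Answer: 12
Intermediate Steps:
M(p) = 2*p
(89 - 97) - M(-10) = (89 - 97) - 2*(-10) = -8 - 1*(-20) = -8 + 20 = 12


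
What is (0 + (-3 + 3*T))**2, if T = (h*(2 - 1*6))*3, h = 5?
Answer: 33489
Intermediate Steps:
T = -60 (T = (5*(2 - 1*6))*3 = (5*(2 - 6))*3 = (5*(-4))*3 = -20*3 = -60)
(0 + (-3 + 3*T))**2 = (0 + (-3 + 3*(-60)))**2 = (0 + (-3 - 180))**2 = (0 - 183)**2 = (-183)**2 = 33489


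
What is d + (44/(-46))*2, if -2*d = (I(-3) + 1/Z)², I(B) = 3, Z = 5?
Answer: -4044/575 ≈ -7.0330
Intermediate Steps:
d = -128/25 (d = -(3 + 1/5)²/2 = -(3 + ⅕)²/2 = -(16/5)²/2 = -½*256/25 = -128/25 ≈ -5.1200)
d + (44/(-46))*2 = -128/25 + (44/(-46))*2 = -128/25 + (44*(-1/46))*2 = -128/25 - 22/23*2 = -128/25 - 44/23 = -4044/575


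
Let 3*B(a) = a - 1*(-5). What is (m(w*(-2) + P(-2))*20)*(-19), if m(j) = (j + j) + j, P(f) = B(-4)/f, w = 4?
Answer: 9310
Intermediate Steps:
B(a) = 5/3 + a/3 (B(a) = (a - 1*(-5))/3 = (a + 5)/3 = (5 + a)/3 = 5/3 + a/3)
P(f) = 1/(3*f) (P(f) = (5/3 + (⅓)*(-4))/f = (5/3 - 4/3)/f = 1/(3*f))
m(j) = 3*j (m(j) = 2*j + j = 3*j)
(m(w*(-2) + P(-2))*20)*(-19) = ((3*(4*(-2) + (⅓)/(-2)))*20)*(-19) = ((3*(-8 + (⅓)*(-½)))*20)*(-19) = ((3*(-8 - ⅙))*20)*(-19) = ((3*(-49/6))*20)*(-19) = -49/2*20*(-19) = -490*(-19) = 9310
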